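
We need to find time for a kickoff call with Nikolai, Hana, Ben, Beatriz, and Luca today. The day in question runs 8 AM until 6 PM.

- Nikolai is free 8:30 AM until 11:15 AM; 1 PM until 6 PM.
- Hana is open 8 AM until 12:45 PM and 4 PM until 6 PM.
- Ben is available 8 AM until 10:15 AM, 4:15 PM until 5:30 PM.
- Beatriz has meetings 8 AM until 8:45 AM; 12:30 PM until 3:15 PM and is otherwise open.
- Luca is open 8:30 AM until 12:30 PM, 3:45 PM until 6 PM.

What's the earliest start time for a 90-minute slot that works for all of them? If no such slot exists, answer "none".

08:45

Nikolai free: 08:30-11:15, 13:00-18:00.
Hana free: 08:00-12:45, 16:00-18:00.
Ben free: 08:00-10:15, 16:15-17:30.
Beatriz free: 08:45-12:30, 15:15-18:00 (invert busy blocks within the working day).
Luca free: 08:30-12:30, 15:45-18:00.
Nikolai ∩ Hana: 08:30-11:15, 16:00-18:00.
Nikolai ∩ Hana ∩ Ben: 08:30-10:15, 16:15-17:30.
Nikolai ∩ Hana ∩ Ben ∩ Beatriz: 08:45-10:15, 16:15-17:30.
Nikolai ∩ Hana ∩ Ben ∩ Beatriz ∩ Luca: 08:45-10:15, 16:15-17:30.
The first common window of at least 90 minutes is 08:45-10:15, so the earliest start is 08:45.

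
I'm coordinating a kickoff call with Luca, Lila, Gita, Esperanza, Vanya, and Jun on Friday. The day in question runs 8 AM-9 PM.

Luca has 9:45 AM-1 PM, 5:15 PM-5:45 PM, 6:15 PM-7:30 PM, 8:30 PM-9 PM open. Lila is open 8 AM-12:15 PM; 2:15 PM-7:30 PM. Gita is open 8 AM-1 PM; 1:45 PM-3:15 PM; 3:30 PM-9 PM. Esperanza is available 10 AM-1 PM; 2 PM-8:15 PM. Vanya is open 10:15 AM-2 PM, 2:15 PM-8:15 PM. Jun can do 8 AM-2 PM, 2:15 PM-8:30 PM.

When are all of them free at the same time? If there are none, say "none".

10:15-12:15, 17:15-17:45, 18:15-19:30

Luca ∩ Lila: 09:45-12:15, 17:15-17:45, 18:15-19:30.
Luca ∩ Lila ∩ Gita: 09:45-12:15, 17:15-17:45, 18:15-19:30.
Luca ∩ Lila ∩ Gita ∩ Esperanza: 10:00-12:15, 17:15-17:45, 18:15-19:30.
Luca ∩ Lila ∩ Gita ∩ Esperanza ∩ Vanya: 10:15-12:15, 17:15-17:45, 18:15-19:30.
Luca ∩ Lila ∩ Gita ∩ Esperanza ∩ Vanya ∩ Jun: 10:15-12:15, 17:15-17:45, 18:15-19:30.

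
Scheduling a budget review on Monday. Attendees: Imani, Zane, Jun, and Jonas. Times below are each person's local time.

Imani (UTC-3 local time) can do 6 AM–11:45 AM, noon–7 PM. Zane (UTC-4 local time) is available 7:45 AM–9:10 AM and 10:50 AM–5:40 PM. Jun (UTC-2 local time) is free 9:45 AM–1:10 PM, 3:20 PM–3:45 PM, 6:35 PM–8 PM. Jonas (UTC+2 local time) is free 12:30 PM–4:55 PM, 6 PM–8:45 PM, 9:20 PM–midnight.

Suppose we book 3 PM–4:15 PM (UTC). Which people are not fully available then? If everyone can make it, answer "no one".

Imani in UTC: 09:00-14:45, 15:00-22:00 (add 3h to convert from UTC-3).
Zane in UTC: 11:45-13:10, 14:50-21:40 (add 4h to convert from UTC-4).
Jun in UTC: 11:45-15:10, 17:20-17:45, 20:35-22:00 (add 2h to convert from UTC-2).
Jonas in UTC: 10:30-14:55, 16:00-18:45, 19:20-22:00 (subtract 2h to convert from UTC+2).
Imani: free for 15:00-16:15. Zane: free for 15:00-16:15. Jun: not fully free for 15:00-16:15. Jonas: not fully free for 15:00-16:15.

Jonas, Jun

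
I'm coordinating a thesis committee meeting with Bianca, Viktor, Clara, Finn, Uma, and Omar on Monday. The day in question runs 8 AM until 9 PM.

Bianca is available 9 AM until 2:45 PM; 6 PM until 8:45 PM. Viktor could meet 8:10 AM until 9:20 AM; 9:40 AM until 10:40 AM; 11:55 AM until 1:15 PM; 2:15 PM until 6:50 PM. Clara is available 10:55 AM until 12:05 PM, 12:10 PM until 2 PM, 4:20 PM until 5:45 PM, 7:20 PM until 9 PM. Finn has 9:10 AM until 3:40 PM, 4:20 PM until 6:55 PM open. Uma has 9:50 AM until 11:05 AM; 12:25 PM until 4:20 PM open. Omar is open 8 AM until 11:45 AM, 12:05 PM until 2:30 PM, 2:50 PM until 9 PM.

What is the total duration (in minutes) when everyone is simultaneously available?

50

Bianca ∩ Viktor: 09:00-09:20, 09:40-10:40, 11:55-13:15, 14:15-14:45, 18:00-18:50.
Bianca ∩ Viktor ∩ Clara: 11:55-12:05, 12:10-13:15.
Bianca ∩ Viktor ∩ Clara ∩ Finn: 11:55-12:05, 12:10-13:15.
Bianca ∩ Viktor ∩ Clara ∩ Finn ∩ Uma: 12:25-13:15.
Bianca ∩ Viktor ∩ Clara ∩ Finn ∩ Uma ∩ Omar: 12:25-13:15.
Those are the intersection windows.
That's a single block of 50 minutes.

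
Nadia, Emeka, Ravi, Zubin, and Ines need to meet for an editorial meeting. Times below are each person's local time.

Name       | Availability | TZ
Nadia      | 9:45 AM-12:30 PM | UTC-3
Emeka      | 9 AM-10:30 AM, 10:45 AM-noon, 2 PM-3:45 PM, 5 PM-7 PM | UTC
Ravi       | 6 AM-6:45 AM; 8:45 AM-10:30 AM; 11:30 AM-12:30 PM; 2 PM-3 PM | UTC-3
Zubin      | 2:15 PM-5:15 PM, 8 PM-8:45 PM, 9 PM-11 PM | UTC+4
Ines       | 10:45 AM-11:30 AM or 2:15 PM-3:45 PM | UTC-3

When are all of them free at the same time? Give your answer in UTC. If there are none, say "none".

none

Nadia in UTC: 12:45-15:30 (add 3h to convert from UTC-3).
Emeka in UTC: 09:00-10:30, 10:45-12:00, 14:00-15:45, 17:00-19:00.
Ravi in UTC: 09:00-09:45, 11:45-13:30, 14:30-15:30, 17:00-18:00 (add 3h to convert from UTC-3).
Zubin in UTC: 10:15-13:15, 16:00-16:45, 17:00-19:00 (subtract 4h to convert from UTC+4).
Ines in UTC: 13:45-14:30, 17:15-18:45 (add 3h to convert from UTC-3).
Nadia ∩ Emeka: 14:00-15:30.
Nadia ∩ Emeka ∩ Ravi: 14:30-15:30.
Nadia ∩ Emeka ∩ Ravi ∩ Zubin: ∅.
Nadia ∩ Emeka ∩ Ravi ∩ Zubin ∩ Ines: ∅.
There is no time when everyone is free.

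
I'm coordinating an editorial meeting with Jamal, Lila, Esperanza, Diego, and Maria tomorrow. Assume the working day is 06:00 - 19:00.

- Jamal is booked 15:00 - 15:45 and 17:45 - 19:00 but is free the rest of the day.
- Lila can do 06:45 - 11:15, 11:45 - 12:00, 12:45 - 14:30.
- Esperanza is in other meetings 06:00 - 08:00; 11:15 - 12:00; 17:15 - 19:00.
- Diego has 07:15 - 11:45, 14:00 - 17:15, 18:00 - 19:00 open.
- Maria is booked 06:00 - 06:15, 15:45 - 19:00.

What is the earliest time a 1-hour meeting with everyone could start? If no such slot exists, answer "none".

Jamal free: 06:00-15:00, 15:45-17:45 (invert busy blocks within the working day).
Lila free: 06:45-11:15, 11:45-12:00, 12:45-14:30.
Esperanza free: 08:00-11:15, 12:00-17:15 (invert busy blocks within the working day).
Diego free: 07:15-11:45, 14:00-17:15, 18:00-19:00.
Maria free: 06:15-15:45 (invert busy blocks within the working day).
Jamal ∩ Lila: 06:45-11:15, 11:45-12:00, 12:45-14:30.
Jamal ∩ Lila ∩ Esperanza: 08:00-11:15, 12:45-14:30.
Jamal ∩ Lila ∩ Esperanza ∩ Diego: 08:00-11:15, 14:00-14:30.
Jamal ∩ Lila ∩ Esperanza ∩ Diego ∩ Maria: 08:00-11:15, 14:00-14:30.
The first common window of at least 60 minutes is 08:00-11:15, so the earliest start is 08:00.

08:00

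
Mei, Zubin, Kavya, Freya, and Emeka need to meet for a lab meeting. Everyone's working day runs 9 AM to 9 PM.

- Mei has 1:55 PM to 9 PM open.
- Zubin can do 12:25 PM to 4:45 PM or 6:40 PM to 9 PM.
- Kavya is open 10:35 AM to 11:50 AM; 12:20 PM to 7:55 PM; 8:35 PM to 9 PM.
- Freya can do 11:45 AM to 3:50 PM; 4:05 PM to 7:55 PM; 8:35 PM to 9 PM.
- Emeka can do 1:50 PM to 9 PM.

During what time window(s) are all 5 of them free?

13:55-15:50, 16:05-16:45, 18:40-19:55, 20:35-21:00

Mei ∩ Zubin: 13:55-16:45, 18:40-21:00.
Mei ∩ Zubin ∩ Kavya: 13:55-16:45, 18:40-19:55, 20:35-21:00.
Mei ∩ Zubin ∩ Kavya ∩ Freya: 13:55-15:50, 16:05-16:45, 18:40-19:55, 20:35-21:00.
Mei ∩ Zubin ∩ Kavya ∩ Freya ∩ Emeka: 13:55-15:50, 16:05-16:45, 18:40-19:55, 20:35-21:00.
Those are the intersection windows.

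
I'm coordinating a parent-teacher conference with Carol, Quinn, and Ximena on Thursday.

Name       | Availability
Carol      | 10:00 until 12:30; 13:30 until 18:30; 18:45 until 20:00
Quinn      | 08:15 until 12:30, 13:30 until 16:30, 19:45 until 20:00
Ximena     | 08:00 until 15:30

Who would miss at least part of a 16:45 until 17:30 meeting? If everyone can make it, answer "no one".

Carol: free for 16:45-17:30. Quinn: not fully free for 16:45-17:30. Ximena: not fully free for 16:45-17:30.

Quinn, Ximena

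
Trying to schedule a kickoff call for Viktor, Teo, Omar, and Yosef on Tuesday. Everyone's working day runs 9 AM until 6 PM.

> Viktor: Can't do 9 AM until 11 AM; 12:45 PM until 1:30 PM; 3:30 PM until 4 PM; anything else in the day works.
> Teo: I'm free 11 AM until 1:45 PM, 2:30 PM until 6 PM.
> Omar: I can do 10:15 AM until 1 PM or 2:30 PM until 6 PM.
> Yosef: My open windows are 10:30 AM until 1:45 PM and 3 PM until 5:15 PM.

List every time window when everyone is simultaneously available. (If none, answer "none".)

Viktor free: 11:00-12:45, 13:30-15:30, 16:00-18:00 (invert busy blocks within the working day).
Teo free: 11:00-13:45, 14:30-18:00.
Omar free: 10:15-13:00, 14:30-18:00.
Yosef free: 10:30-13:45, 15:00-17:15.
Viktor ∩ Teo: 11:00-12:45, 13:30-13:45, 14:30-15:30, 16:00-18:00.
Viktor ∩ Teo ∩ Omar: 11:00-12:45, 14:30-15:30, 16:00-18:00.
Viktor ∩ Teo ∩ Omar ∩ Yosef: 11:00-12:45, 15:00-15:30, 16:00-17:15.

11:00-12:45, 15:00-15:30, 16:00-17:15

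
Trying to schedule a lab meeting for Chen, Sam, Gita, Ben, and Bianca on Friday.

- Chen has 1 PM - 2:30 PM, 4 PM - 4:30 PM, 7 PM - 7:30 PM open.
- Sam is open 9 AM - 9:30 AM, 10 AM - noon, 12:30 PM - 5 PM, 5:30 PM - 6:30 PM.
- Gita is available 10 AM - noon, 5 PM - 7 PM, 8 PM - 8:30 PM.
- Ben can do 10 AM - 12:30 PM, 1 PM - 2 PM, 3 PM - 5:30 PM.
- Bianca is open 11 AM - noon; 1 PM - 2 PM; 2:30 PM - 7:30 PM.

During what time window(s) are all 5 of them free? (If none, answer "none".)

Chen ∩ Sam: 13:00-14:30, 16:00-16:30.
Chen ∩ Sam ∩ Gita: ∅.
Chen ∩ Sam ∩ Gita ∩ Ben: ∅.
Chen ∩ Sam ∩ Gita ∩ Ben ∩ Bianca: ∅.
There is no time when everyone is free.

none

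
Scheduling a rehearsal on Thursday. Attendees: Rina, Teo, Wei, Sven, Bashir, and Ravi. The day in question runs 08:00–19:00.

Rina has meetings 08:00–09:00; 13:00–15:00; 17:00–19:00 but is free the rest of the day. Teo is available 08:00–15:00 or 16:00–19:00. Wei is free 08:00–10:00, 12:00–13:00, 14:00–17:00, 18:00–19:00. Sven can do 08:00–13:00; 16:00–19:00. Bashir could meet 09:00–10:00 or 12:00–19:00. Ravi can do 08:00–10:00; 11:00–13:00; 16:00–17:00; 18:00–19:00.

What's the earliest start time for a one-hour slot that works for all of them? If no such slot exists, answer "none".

Rina free: 09:00-13:00, 15:00-17:00 (invert busy blocks within the working day).
Teo free: 08:00-15:00, 16:00-19:00.
Wei free: 08:00-10:00, 12:00-13:00, 14:00-17:00, 18:00-19:00.
Sven free: 08:00-13:00, 16:00-19:00.
Bashir free: 09:00-10:00, 12:00-19:00.
Ravi free: 08:00-10:00, 11:00-13:00, 16:00-17:00, 18:00-19:00.
Rina ∩ Teo: 09:00-13:00, 16:00-17:00.
Rina ∩ Teo ∩ Wei: 09:00-10:00, 12:00-13:00, 16:00-17:00.
Rina ∩ Teo ∩ Wei ∩ Sven: 09:00-10:00, 12:00-13:00, 16:00-17:00.
Rina ∩ Teo ∩ Wei ∩ Sven ∩ Bashir: 09:00-10:00, 12:00-13:00, 16:00-17:00.
Rina ∩ Teo ∩ Wei ∩ Sven ∩ Bashir ∩ Ravi: 09:00-10:00, 12:00-13:00, 16:00-17:00.
The first common window of at least 60 minutes is 09:00-10:00, so the earliest start is 09:00.

09:00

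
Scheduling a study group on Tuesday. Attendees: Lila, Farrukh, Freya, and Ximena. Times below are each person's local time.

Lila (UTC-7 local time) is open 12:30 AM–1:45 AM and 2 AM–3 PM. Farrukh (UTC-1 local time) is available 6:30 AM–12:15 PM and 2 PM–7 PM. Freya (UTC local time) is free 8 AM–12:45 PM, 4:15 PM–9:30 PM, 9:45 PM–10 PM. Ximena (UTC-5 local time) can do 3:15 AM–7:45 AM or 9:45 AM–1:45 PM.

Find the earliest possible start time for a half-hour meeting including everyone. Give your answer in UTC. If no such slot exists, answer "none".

Lila in UTC: 07:30-08:45, 09:00-22:00 (add 7h to convert from UTC-7).
Farrukh in UTC: 07:30-13:15, 15:00-20:00 (add 1h to convert from UTC-1).
Freya in UTC: 08:00-12:45, 16:15-21:30, 21:45-22:00.
Ximena in UTC: 08:15-12:45, 14:45-18:45 (add 5h to convert from UTC-5).
Lila ∩ Farrukh: 07:30-08:45, 09:00-13:15, 15:00-20:00.
Lila ∩ Farrukh ∩ Freya: 08:00-08:45, 09:00-12:45, 16:15-20:00.
Lila ∩ Farrukh ∩ Freya ∩ Ximena: 08:15-08:45, 09:00-12:45, 16:15-18:45.
Those are the intersection windows.
The first common window of at least 30 minutes is 08:15-08:45, so the earliest start is 08:15.

08:15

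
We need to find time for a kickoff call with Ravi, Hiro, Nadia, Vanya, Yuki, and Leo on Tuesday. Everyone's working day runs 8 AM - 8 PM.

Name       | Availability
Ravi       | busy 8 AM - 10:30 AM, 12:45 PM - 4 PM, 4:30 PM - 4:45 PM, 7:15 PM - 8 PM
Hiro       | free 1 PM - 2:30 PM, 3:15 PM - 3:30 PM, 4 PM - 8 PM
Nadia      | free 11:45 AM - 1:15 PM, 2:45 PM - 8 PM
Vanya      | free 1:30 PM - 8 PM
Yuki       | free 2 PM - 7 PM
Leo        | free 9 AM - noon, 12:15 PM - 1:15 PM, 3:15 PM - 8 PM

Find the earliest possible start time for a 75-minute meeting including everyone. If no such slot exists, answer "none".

16:45

Ravi free: 10:30-12:45, 16:00-16:30, 16:45-19:15 (invert busy blocks within the working day).
Hiro free: 13:00-14:30, 15:15-15:30, 16:00-20:00.
Nadia free: 11:45-13:15, 14:45-20:00.
Vanya free: 13:30-20:00.
Yuki free: 14:00-19:00.
Leo free: 09:00-12:00, 12:15-13:15, 15:15-20:00.
Ravi ∩ Hiro: 16:00-16:30, 16:45-19:15.
Ravi ∩ Hiro ∩ Nadia: 16:00-16:30, 16:45-19:15.
Ravi ∩ Hiro ∩ Nadia ∩ Vanya: 16:00-16:30, 16:45-19:15.
Ravi ∩ Hiro ∩ Nadia ∩ Vanya ∩ Yuki: 16:00-16:30, 16:45-19:00.
Ravi ∩ Hiro ∩ Nadia ∩ Vanya ∩ Yuki ∩ Leo: 16:00-16:30, 16:45-19:00.
So the common availability across everyone is 16:00-16:30, 16:45-19:00.
The first common window of at least 75 minutes is 16:45-19:00, so the earliest start is 16:45.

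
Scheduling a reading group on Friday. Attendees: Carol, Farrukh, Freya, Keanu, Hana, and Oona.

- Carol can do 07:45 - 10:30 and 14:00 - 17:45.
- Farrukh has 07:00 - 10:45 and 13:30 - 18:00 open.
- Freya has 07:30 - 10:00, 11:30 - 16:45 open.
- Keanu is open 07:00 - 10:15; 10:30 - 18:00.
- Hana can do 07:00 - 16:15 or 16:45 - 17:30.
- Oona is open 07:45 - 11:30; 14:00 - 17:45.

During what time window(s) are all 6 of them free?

07:45-10:00, 14:00-16:15

Carol ∩ Farrukh: 07:45-10:30, 14:00-17:45.
Carol ∩ Farrukh ∩ Freya: 07:45-10:00, 14:00-16:45.
Carol ∩ Farrukh ∩ Freya ∩ Keanu: 07:45-10:00, 14:00-16:45.
Carol ∩ Farrukh ∩ Freya ∩ Keanu ∩ Hana: 07:45-10:00, 14:00-16:15.
Carol ∩ Farrukh ∩ Freya ∩ Keanu ∩ Hana ∩ Oona: 07:45-10:00, 14:00-16:15.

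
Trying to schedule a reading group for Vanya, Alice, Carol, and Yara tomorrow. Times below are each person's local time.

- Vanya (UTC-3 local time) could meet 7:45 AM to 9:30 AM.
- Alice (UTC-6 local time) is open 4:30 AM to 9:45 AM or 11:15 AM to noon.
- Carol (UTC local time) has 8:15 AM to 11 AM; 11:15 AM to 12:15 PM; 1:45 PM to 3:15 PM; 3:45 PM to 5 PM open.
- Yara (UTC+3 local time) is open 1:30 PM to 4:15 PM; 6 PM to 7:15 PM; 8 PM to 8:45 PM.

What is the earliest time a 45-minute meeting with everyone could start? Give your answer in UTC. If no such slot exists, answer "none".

Vanya in UTC: 10:45-12:30 (add 3h to convert from UTC-3).
Alice in UTC: 10:30-15:45, 17:15-18:00 (add 6h to convert from UTC-6).
Carol in UTC: 08:15-11:00, 11:15-12:15, 13:45-15:15, 15:45-17:00.
Yara in UTC: 10:30-13:15, 15:00-16:15, 17:00-17:45 (subtract 3h to convert from UTC+3).
Vanya ∩ Alice: 10:45-12:30.
Vanya ∩ Alice ∩ Carol: 10:45-11:00, 11:15-12:15.
Vanya ∩ Alice ∩ Carol ∩ Yara: 10:45-11:00, 11:15-12:15.
So the common availability across everyone is 10:45-11:00, 11:15-12:15.
The first common window of at least 45 minutes is 11:15-12:15, so the earliest start is 11:15.

11:15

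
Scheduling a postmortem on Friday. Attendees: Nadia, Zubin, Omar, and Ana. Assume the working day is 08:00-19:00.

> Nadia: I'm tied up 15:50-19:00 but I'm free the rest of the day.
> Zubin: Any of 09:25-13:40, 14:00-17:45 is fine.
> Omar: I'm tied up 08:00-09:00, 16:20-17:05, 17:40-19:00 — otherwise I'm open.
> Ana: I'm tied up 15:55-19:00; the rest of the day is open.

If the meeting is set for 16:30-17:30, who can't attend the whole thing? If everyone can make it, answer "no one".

Ana, Nadia, Omar

Nadia free: 08:00-15:50 (invert busy blocks within the working day).
Zubin free: 09:25-13:40, 14:00-17:45.
Omar free: 09:00-16:20, 17:05-17:40 (invert busy blocks within the working day).
Ana free: 08:00-15:55 (invert busy blocks within the working day).
Nadia: not fully free for 16:30-17:30. Zubin: free for 16:30-17:30. Omar: not fully free for 16:30-17:30. Ana: not fully free for 16:30-17:30.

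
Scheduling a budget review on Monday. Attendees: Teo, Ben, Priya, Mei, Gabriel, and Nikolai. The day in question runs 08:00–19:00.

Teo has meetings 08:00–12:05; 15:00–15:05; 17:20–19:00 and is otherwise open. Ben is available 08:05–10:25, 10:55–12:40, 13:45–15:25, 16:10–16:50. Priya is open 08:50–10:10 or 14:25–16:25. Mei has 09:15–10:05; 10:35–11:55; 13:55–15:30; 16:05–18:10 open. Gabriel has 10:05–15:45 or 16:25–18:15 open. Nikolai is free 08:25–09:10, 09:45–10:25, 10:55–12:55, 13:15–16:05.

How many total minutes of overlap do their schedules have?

55

Teo free: 12:05-15:00, 15:05-17:20 (invert busy blocks within the working day).
Ben free: 08:05-10:25, 10:55-12:40, 13:45-15:25, 16:10-16:50.
Priya free: 08:50-10:10, 14:25-16:25.
Mei free: 09:15-10:05, 10:35-11:55, 13:55-15:30, 16:05-18:10.
Gabriel free: 10:05-15:45, 16:25-18:15.
Nikolai free: 08:25-09:10, 09:45-10:25, 10:55-12:55, 13:15-16:05.
Teo ∩ Ben: 12:05-12:40, 13:45-15:00, 15:05-15:25, 16:10-16:50.
Teo ∩ Ben ∩ Priya: 14:25-15:00, 15:05-15:25, 16:10-16:25.
Teo ∩ Ben ∩ Priya ∩ Mei: 14:25-15:00, 15:05-15:25, 16:10-16:25.
Teo ∩ Ben ∩ Priya ∩ Mei ∩ Gabriel: 14:25-15:00, 15:05-15:25.
Teo ∩ Ben ∩ Priya ∩ Mei ∩ Gabriel ∩ Nikolai: 14:25-15:00, 15:05-15:25.
Summing the common windows: 35 + 20 = 55 minutes.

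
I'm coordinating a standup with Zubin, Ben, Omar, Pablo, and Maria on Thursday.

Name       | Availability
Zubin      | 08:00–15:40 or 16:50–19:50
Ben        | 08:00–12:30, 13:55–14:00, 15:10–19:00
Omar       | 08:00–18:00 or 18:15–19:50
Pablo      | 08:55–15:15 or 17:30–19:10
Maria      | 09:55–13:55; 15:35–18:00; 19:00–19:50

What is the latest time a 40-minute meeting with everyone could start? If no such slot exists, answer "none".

11:50

Zubin ∩ Ben: 08:00-12:30, 13:55-14:00, 15:10-15:40, 16:50-19:00.
Zubin ∩ Ben ∩ Omar: 08:00-12:30, 13:55-14:00, 15:10-15:40, 16:50-18:00, 18:15-19:00.
Zubin ∩ Ben ∩ Omar ∩ Pablo: 08:55-12:30, 13:55-14:00, 15:10-15:15, 17:30-18:00, 18:15-19:00.
Zubin ∩ Ben ∩ Omar ∩ Pablo ∩ Maria: 09:55-12:30, 17:30-18:00.
The last common window of at least 40 minutes is 09:55-12:30; a 40-minute meeting can start as late as 11:50 and still end by 12:30.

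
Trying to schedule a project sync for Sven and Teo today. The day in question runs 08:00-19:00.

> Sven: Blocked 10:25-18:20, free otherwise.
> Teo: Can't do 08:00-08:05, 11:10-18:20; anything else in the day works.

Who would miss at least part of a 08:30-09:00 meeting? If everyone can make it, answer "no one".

no one

Sven free: 08:00-10:25, 18:20-19:00 (invert busy blocks within the working day).
Teo free: 08:05-11:10, 18:20-19:00 (invert busy blocks within the working day).
Sven: free for 08:30-09:00. Teo: free for 08:30-09:00.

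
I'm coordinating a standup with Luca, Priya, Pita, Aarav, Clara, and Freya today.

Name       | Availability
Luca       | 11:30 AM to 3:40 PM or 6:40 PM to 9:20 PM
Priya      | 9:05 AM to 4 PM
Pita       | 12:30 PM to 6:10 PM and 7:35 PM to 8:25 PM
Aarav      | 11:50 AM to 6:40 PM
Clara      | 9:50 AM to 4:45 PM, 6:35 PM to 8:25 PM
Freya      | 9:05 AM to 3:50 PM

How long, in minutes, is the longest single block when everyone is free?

Luca ∩ Priya: 11:30-15:40.
Luca ∩ Priya ∩ Pita: 12:30-15:40.
Luca ∩ Priya ∩ Pita ∩ Aarav: 12:30-15:40.
Luca ∩ Priya ∩ Pita ∩ Aarav ∩ Clara: 12:30-15:40.
Luca ∩ Priya ∩ Pita ∩ Aarav ∩ Clara ∩ Freya: 12:30-15:40.
The longest is 12:30-15:40 at 190 minutes.

190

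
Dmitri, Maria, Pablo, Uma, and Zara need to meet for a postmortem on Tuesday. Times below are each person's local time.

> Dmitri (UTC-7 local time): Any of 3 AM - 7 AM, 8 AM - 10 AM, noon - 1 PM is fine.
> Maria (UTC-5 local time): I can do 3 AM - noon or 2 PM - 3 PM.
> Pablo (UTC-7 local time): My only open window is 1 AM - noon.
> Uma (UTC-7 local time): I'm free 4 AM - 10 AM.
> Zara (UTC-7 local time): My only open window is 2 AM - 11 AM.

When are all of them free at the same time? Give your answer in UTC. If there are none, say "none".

11:00-14:00, 15:00-17:00

Dmitri in UTC: 10:00-14:00, 15:00-17:00, 19:00-20:00 (add 7h to convert from UTC-7).
Maria in UTC: 08:00-17:00, 19:00-20:00 (add 5h to convert from UTC-5).
Pablo in UTC: 08:00-19:00 (add 7h to convert from UTC-7).
Uma in UTC: 11:00-17:00 (add 7h to convert from UTC-7).
Zara in UTC: 09:00-18:00 (add 7h to convert from UTC-7).
Dmitri ∩ Maria: 10:00-14:00, 15:00-17:00, 19:00-20:00.
Dmitri ∩ Maria ∩ Pablo: 10:00-14:00, 15:00-17:00.
Dmitri ∩ Maria ∩ Pablo ∩ Uma: 11:00-14:00, 15:00-17:00.
Dmitri ∩ Maria ∩ Pablo ∩ Uma ∩ Zara: 11:00-14:00, 15:00-17:00.
Those are the intersection windows.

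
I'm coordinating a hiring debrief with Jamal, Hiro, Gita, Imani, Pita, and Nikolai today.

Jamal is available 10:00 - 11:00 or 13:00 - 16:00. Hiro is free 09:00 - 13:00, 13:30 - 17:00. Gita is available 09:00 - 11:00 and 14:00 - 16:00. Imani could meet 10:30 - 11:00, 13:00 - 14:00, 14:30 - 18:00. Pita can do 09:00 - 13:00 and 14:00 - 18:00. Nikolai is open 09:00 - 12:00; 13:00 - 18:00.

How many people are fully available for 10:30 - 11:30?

3

Hiro, Pita, and Nikolai can make the full 10:30-11:30 slot — that's 3.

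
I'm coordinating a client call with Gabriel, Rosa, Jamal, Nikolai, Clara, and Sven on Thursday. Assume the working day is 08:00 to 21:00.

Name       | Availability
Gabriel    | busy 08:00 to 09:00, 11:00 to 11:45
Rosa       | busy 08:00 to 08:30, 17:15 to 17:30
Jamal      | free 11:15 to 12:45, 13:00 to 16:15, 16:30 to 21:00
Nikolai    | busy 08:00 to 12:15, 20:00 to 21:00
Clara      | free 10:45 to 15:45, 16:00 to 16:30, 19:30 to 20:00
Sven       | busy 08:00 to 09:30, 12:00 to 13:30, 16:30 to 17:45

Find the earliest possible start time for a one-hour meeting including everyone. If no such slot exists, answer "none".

Gabriel free: 09:00-11:00, 11:45-21:00 (invert busy blocks within the working day).
Rosa free: 08:30-17:15, 17:30-21:00 (invert busy blocks within the working day).
Jamal free: 11:15-12:45, 13:00-16:15, 16:30-21:00.
Nikolai free: 12:15-20:00 (invert busy blocks within the working day).
Clara free: 10:45-15:45, 16:00-16:30, 19:30-20:00.
Sven free: 09:30-12:00, 13:30-16:30, 17:45-21:00 (invert busy blocks within the working day).
Gabriel ∩ Rosa: 09:00-11:00, 11:45-17:15, 17:30-21:00.
Gabriel ∩ Rosa ∩ Jamal: 11:45-12:45, 13:00-16:15, 16:30-17:15, 17:30-21:00.
Gabriel ∩ Rosa ∩ Jamal ∩ Nikolai: 12:15-12:45, 13:00-16:15, 16:30-17:15, 17:30-20:00.
Gabriel ∩ Rosa ∩ Jamal ∩ Nikolai ∩ Clara: 12:15-12:45, 13:00-15:45, 16:00-16:15, 19:30-20:00.
Gabriel ∩ Rosa ∩ Jamal ∩ Nikolai ∩ Clara ∩ Sven: 13:30-15:45, 16:00-16:15, 19:30-20:00.
The first common window of at least 60 minutes is 13:30-15:45, so the earliest start is 13:30.

13:30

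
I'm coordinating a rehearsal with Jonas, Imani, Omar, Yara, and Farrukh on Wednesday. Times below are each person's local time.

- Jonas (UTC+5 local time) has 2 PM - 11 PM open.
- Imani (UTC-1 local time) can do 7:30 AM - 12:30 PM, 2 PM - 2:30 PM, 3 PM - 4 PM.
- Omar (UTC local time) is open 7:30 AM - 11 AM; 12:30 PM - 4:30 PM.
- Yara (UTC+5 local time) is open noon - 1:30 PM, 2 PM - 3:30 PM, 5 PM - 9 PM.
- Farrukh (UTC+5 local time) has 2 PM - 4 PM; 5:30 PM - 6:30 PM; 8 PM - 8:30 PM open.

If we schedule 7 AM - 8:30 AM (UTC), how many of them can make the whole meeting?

1

Jonas in UTC: 09:00-18:00 (subtract 5h to convert from UTC+5).
Imani in UTC: 08:30-13:30, 15:00-15:30, 16:00-17:00 (add 1h to convert from UTC-1).
Omar in UTC: 07:30-11:00, 12:30-16:30.
Yara in UTC: 07:00-08:30, 09:00-10:30, 12:00-16:00 (subtract 5h to convert from UTC+5).
Farrukh in UTC: 09:00-11:00, 12:30-13:30, 15:00-15:30 (subtract 5h to convert from UTC+5).
Yara can make the full 07:00-08:30 slot — that's 1.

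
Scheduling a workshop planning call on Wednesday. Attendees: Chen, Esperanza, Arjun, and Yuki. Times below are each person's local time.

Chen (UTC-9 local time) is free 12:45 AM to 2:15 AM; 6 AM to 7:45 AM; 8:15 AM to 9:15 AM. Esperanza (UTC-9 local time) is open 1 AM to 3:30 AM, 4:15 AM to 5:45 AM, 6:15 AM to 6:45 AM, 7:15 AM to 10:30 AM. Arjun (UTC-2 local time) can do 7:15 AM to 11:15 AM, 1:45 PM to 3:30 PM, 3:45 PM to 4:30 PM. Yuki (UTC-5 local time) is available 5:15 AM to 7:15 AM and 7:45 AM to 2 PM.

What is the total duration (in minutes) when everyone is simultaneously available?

135

Chen in UTC: 09:45-11:15, 15:00-16:45, 17:15-18:15 (add 9h to convert from UTC-9).
Esperanza in UTC: 10:00-12:30, 13:15-14:45, 15:15-15:45, 16:15-19:30 (add 9h to convert from UTC-9).
Arjun in UTC: 09:15-13:15, 15:45-17:30, 17:45-18:30 (add 2h to convert from UTC-2).
Yuki in UTC: 10:15-12:15, 12:45-19:00 (add 5h to convert from UTC-5).
Chen ∩ Esperanza: 10:00-11:15, 15:15-15:45, 16:15-16:45, 17:15-18:15.
Chen ∩ Esperanza ∩ Arjun: 10:00-11:15, 16:15-16:45, 17:15-17:30, 17:45-18:15.
Chen ∩ Esperanza ∩ Arjun ∩ Yuki: 10:15-11:15, 16:15-16:45, 17:15-17:30, 17:45-18:15.
Summing the common windows: 60 + 30 + 15 + 30 = 135 minutes.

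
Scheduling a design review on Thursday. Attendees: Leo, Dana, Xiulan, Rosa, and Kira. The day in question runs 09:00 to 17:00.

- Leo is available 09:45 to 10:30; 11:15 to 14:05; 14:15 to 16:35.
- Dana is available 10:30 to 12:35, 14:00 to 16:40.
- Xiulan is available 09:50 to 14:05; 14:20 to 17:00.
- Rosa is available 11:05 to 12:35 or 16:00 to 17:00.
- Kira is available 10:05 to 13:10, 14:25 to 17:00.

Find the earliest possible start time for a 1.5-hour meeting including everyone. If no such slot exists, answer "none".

none

Leo ∩ Dana: 11:15-12:35, 14:00-14:05, 14:15-16:35.
Leo ∩ Dana ∩ Xiulan: 11:15-12:35, 14:00-14:05, 14:20-16:35.
Leo ∩ Dana ∩ Xiulan ∩ Rosa: 11:15-12:35, 16:00-16:35.
Leo ∩ Dana ∩ Xiulan ∩ Rosa ∩ Kira: 11:15-12:35, 16:00-16:35.
No common window is at least 90 minutes long.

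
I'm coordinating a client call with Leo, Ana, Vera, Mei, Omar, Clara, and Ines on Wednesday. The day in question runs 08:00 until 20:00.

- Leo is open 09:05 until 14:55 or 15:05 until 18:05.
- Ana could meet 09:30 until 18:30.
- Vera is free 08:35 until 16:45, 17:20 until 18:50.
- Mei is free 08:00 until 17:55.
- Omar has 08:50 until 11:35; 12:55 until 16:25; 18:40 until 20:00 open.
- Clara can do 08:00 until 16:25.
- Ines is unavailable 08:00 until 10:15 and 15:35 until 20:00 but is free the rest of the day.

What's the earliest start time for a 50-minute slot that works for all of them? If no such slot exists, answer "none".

Leo free: 09:05-14:55, 15:05-18:05.
Ana free: 09:30-18:30.
Vera free: 08:35-16:45, 17:20-18:50.
Mei free: 08:00-17:55.
Omar free: 08:50-11:35, 12:55-16:25, 18:40-20:00.
Clara free: 08:00-16:25.
Ines free: 10:15-15:35 (invert busy blocks within the working day).
Leo ∩ Ana: 09:30-14:55, 15:05-18:05.
Leo ∩ Ana ∩ Vera: 09:30-14:55, 15:05-16:45, 17:20-18:05.
Leo ∩ Ana ∩ Vera ∩ Mei: 09:30-14:55, 15:05-16:45, 17:20-17:55.
Leo ∩ Ana ∩ Vera ∩ Mei ∩ Omar: 09:30-11:35, 12:55-14:55, 15:05-16:25.
Leo ∩ Ana ∩ Vera ∩ Mei ∩ Omar ∩ Clara: 09:30-11:35, 12:55-14:55, 15:05-16:25.
Leo ∩ Ana ∩ Vera ∩ Mei ∩ Omar ∩ Clara ∩ Ines: 10:15-11:35, 12:55-14:55, 15:05-15:35.
So the common availability across everyone is 10:15-11:35, 12:55-14:55, 15:05-15:35.
The first common window of at least 50 minutes is 10:15-11:35, so the earliest start is 10:15.

10:15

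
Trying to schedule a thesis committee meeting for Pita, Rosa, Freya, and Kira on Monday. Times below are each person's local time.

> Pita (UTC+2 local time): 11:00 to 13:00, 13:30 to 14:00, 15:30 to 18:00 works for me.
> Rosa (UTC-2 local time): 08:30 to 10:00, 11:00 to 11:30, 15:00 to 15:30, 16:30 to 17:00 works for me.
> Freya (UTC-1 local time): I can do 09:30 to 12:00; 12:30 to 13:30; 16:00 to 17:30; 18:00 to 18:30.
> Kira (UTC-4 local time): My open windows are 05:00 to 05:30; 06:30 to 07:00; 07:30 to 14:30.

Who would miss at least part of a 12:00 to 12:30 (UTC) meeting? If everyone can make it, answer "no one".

Pita in UTC: 09:00-11:00, 11:30-12:00, 13:30-16:00 (subtract 2h to convert from UTC+2).
Rosa in UTC: 10:30-12:00, 13:00-13:30, 17:00-17:30, 18:30-19:00 (add 2h to convert from UTC-2).
Freya in UTC: 10:30-13:00, 13:30-14:30, 17:00-18:30, 19:00-19:30 (add 1h to convert from UTC-1).
Kira in UTC: 09:00-09:30, 10:30-11:00, 11:30-18:30 (add 4h to convert from UTC-4).
Pita: not fully free for 12:00-12:30. Rosa: not fully free for 12:00-12:30. Freya: free for 12:00-12:30. Kira: free for 12:00-12:30.

Pita, Rosa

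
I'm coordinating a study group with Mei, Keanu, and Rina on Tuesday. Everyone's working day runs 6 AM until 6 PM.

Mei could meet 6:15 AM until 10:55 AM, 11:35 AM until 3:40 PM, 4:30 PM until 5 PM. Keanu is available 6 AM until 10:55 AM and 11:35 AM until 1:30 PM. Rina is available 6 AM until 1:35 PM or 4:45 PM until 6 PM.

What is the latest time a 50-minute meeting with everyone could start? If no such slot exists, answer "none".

12:40

Mei ∩ Keanu: 06:15-10:55, 11:35-13:30.
Mei ∩ Keanu ∩ Rina: 06:15-10:55, 11:35-13:30.
So the common availability across everyone is 06:15-10:55, 11:35-13:30.
The last common window of at least 50 minutes is 11:35-13:30; a 50-minute meeting can start as late as 12:40 and still end by 13:30.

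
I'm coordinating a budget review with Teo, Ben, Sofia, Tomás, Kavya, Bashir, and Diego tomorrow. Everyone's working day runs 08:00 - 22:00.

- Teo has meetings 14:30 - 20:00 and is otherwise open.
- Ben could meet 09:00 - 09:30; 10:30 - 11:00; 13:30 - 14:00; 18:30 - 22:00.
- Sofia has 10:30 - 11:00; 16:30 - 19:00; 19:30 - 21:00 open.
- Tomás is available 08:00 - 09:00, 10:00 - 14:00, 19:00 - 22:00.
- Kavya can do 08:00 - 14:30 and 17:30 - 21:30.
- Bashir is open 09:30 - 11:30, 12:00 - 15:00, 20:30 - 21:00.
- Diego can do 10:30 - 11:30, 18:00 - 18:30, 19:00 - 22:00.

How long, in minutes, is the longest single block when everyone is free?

Teo free: 08:00-14:30, 20:00-22:00 (invert busy blocks within the working day).
Ben free: 09:00-09:30, 10:30-11:00, 13:30-14:00, 18:30-22:00.
Sofia free: 10:30-11:00, 16:30-19:00, 19:30-21:00.
Tomás free: 08:00-09:00, 10:00-14:00, 19:00-22:00.
Kavya free: 08:00-14:30, 17:30-21:30.
Bashir free: 09:30-11:30, 12:00-15:00, 20:30-21:00.
Diego free: 10:30-11:30, 18:00-18:30, 19:00-22:00.
Teo ∩ Ben: 09:00-09:30, 10:30-11:00, 13:30-14:00, 20:00-22:00.
Teo ∩ Ben ∩ Sofia: 10:30-11:00, 20:00-21:00.
Teo ∩ Ben ∩ Sofia ∩ Tomás: 10:30-11:00, 20:00-21:00.
Teo ∩ Ben ∩ Sofia ∩ Tomás ∩ Kavya: 10:30-11:00, 20:00-21:00.
Teo ∩ Ben ∩ Sofia ∩ Tomás ∩ Kavya ∩ Bashir: 10:30-11:00, 20:30-21:00.
Teo ∩ Ben ∩ Sofia ∩ Tomás ∩ Kavya ∩ Bashir ∩ Diego: 10:30-11:00, 20:30-21:00.
The longest is 10:30-11:00 at 30 minutes.

30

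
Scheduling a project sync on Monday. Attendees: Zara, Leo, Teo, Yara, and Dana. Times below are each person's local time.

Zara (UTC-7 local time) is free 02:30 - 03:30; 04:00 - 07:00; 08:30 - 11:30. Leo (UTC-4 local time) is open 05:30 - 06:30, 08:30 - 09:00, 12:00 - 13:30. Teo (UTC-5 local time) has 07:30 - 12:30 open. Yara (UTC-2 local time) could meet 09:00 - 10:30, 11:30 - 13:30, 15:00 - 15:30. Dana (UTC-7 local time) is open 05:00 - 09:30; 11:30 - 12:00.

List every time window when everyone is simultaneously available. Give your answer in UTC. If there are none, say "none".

none

Zara in UTC: 09:30-10:30, 11:00-14:00, 15:30-18:30 (add 7h to convert from UTC-7).
Leo in UTC: 09:30-10:30, 12:30-13:00, 16:00-17:30 (add 4h to convert from UTC-4).
Teo in UTC: 12:30-17:30 (add 5h to convert from UTC-5).
Yara in UTC: 11:00-12:30, 13:30-15:30, 17:00-17:30 (add 2h to convert from UTC-2).
Dana in UTC: 12:00-16:30, 18:30-19:00 (add 7h to convert from UTC-7).
Zara ∩ Leo: 09:30-10:30, 12:30-13:00, 16:00-17:30.
Zara ∩ Leo ∩ Teo: 12:30-13:00, 16:00-17:30.
Zara ∩ Leo ∩ Teo ∩ Yara: 17:00-17:30.
Zara ∩ Leo ∩ Teo ∩ Yara ∩ Dana: ∅.
There is no time when everyone is free.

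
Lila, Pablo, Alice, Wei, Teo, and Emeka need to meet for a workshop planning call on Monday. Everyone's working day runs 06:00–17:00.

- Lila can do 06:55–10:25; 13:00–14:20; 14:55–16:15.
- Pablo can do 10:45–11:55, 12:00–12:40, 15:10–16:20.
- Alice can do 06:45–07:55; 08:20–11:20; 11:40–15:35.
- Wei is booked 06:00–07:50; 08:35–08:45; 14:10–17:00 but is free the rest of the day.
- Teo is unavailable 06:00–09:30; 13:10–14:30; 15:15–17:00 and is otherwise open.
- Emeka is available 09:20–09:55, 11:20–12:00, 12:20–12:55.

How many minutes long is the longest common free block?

0

Lila free: 06:55-10:25, 13:00-14:20, 14:55-16:15.
Pablo free: 10:45-11:55, 12:00-12:40, 15:10-16:20.
Alice free: 06:45-07:55, 08:20-11:20, 11:40-15:35.
Wei free: 07:50-08:35, 08:45-14:10 (invert busy blocks within the working day).
Teo free: 09:30-13:10, 14:30-15:15 (invert busy blocks within the working day).
Emeka free: 09:20-09:55, 11:20-12:00, 12:20-12:55.
Lila ∩ Pablo: 15:10-16:15.
Lila ∩ Pablo ∩ Alice: 15:10-15:35.
Lila ∩ Pablo ∩ Alice ∩ Wei: ∅.
Lila ∩ Pablo ∩ Alice ∩ Wei ∩ Teo: ∅.
Lila ∩ Pablo ∩ Alice ∩ Wei ∩ Teo ∩ Emeka: ∅.
There is no time when everyone is free.
No common window exists, so the longest block is 0 minutes.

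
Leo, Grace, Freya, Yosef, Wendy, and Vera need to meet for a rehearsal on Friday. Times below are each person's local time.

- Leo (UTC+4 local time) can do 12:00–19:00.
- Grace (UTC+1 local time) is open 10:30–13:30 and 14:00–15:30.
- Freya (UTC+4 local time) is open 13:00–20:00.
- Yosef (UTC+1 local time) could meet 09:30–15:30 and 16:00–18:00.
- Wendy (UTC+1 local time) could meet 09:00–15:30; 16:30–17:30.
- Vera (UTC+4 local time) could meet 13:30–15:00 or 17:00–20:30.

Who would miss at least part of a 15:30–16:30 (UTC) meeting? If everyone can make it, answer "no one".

Leo in UTC: 08:00-15:00 (subtract 4h to convert from UTC+4).
Grace in UTC: 09:30-12:30, 13:00-14:30 (subtract 1h to convert from UTC+1).
Freya in UTC: 09:00-16:00 (subtract 4h to convert from UTC+4).
Yosef in UTC: 08:30-14:30, 15:00-17:00 (subtract 1h to convert from UTC+1).
Wendy in UTC: 08:00-14:30, 15:30-16:30 (subtract 1h to convert from UTC+1).
Vera in UTC: 09:30-11:00, 13:00-16:30 (subtract 4h to convert from UTC+4).
Leo: not fully free for 15:30-16:30. Grace: not fully free for 15:30-16:30. Freya: not fully free for 15:30-16:30. Yosef: free for 15:30-16:30. Wendy: free for 15:30-16:30. Vera: free for 15:30-16:30.

Freya, Grace, Leo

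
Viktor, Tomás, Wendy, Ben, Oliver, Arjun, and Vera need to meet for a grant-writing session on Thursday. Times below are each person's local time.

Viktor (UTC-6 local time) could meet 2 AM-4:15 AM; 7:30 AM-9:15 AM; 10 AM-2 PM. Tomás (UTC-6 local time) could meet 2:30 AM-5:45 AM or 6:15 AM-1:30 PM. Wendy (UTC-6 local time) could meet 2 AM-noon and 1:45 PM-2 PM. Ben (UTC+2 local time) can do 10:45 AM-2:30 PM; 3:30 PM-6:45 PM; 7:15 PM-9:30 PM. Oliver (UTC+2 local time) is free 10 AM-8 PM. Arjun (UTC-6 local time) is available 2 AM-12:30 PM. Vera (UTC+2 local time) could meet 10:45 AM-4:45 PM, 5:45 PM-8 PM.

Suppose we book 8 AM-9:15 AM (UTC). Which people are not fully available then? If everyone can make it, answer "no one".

Ben, Tomás, Vera

Viktor in UTC: 08:00-10:15, 13:30-15:15, 16:00-20:00 (add 6h to convert from UTC-6).
Tomás in UTC: 08:30-11:45, 12:15-19:30 (add 6h to convert from UTC-6).
Wendy in UTC: 08:00-18:00, 19:45-20:00 (add 6h to convert from UTC-6).
Ben in UTC: 08:45-12:30, 13:30-16:45, 17:15-19:30 (subtract 2h to convert from UTC+2).
Oliver in UTC: 08:00-18:00 (subtract 2h to convert from UTC+2).
Arjun in UTC: 08:00-18:30 (add 6h to convert from UTC-6).
Vera in UTC: 08:45-14:45, 15:45-18:00 (subtract 2h to convert from UTC+2).
Viktor: free for 08:00-09:15. Tomás: not fully free for 08:00-09:15. Wendy: free for 08:00-09:15. Ben: not fully free for 08:00-09:15. Oliver: free for 08:00-09:15. Arjun: free for 08:00-09:15. Vera: not fully free for 08:00-09:15.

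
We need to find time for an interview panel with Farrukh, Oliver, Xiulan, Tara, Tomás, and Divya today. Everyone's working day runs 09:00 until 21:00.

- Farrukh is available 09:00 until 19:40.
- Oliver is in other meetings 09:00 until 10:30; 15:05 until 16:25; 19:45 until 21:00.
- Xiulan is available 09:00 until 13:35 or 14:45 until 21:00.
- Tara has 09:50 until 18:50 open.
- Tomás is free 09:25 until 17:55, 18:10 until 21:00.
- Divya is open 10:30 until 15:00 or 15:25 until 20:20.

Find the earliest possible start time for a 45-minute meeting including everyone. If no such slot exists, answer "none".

10:30

Farrukh free: 09:00-19:40.
Oliver free: 10:30-15:05, 16:25-19:45 (invert busy blocks within the working day).
Xiulan free: 09:00-13:35, 14:45-21:00.
Tara free: 09:50-18:50.
Tomás free: 09:25-17:55, 18:10-21:00.
Divya free: 10:30-15:00, 15:25-20:20.
Farrukh ∩ Oliver: 10:30-15:05, 16:25-19:40.
Farrukh ∩ Oliver ∩ Xiulan: 10:30-13:35, 14:45-15:05, 16:25-19:40.
Farrukh ∩ Oliver ∩ Xiulan ∩ Tara: 10:30-13:35, 14:45-15:05, 16:25-18:50.
Farrukh ∩ Oliver ∩ Xiulan ∩ Tara ∩ Tomás: 10:30-13:35, 14:45-15:05, 16:25-17:55, 18:10-18:50.
Farrukh ∩ Oliver ∩ Xiulan ∩ Tara ∩ Tomás ∩ Divya: 10:30-13:35, 14:45-15:00, 16:25-17:55, 18:10-18:50.
So the common availability across everyone is 10:30-13:35, 14:45-15:00, 16:25-17:55, 18:10-18:50.
The first common window of at least 45 minutes is 10:30-13:35, so the earliest start is 10:30.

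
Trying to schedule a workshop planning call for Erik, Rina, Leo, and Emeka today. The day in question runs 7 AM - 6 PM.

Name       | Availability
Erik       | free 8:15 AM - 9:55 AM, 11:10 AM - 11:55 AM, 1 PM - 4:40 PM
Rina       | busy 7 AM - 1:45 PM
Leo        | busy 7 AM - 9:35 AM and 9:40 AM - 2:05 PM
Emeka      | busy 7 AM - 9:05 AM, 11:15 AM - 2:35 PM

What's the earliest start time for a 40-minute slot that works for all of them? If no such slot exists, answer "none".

Erik free: 08:15-09:55, 11:10-11:55, 13:00-16:40.
Rina free: 13:45-18:00 (invert busy blocks within the working day).
Leo free: 09:35-09:40, 14:05-18:00 (invert busy blocks within the working day).
Emeka free: 09:05-11:15, 14:35-18:00 (invert busy blocks within the working day).
Erik ∩ Rina: 13:45-16:40.
Erik ∩ Rina ∩ Leo: 14:05-16:40.
Erik ∩ Rina ∩ Leo ∩ Emeka: 14:35-16:40.
The first common window of at least 40 minutes is 14:35-16:40, so the earliest start is 14:35.

14:35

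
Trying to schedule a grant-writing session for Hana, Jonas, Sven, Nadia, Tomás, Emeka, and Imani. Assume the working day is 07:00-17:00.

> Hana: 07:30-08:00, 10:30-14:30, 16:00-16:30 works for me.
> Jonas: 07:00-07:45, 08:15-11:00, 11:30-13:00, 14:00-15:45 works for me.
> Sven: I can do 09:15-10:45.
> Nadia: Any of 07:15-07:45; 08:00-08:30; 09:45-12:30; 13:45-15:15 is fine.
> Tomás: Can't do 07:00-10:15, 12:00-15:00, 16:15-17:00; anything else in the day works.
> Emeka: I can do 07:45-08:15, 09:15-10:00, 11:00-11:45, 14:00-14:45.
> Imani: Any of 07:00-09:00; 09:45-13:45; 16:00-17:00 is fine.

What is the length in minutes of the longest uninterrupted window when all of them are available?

Hana free: 07:30-08:00, 10:30-14:30, 16:00-16:30.
Jonas free: 07:00-07:45, 08:15-11:00, 11:30-13:00, 14:00-15:45.
Sven free: 09:15-10:45.
Nadia free: 07:15-07:45, 08:00-08:30, 09:45-12:30, 13:45-15:15.
Tomás free: 10:15-12:00, 15:00-16:15 (invert busy blocks within the working day).
Emeka free: 07:45-08:15, 09:15-10:00, 11:00-11:45, 14:00-14:45.
Imani free: 07:00-09:00, 09:45-13:45, 16:00-17:00.
Hana ∩ Jonas: 07:30-07:45, 10:30-11:00, 11:30-13:00, 14:00-14:30.
Hana ∩ Jonas ∩ Sven: 10:30-10:45.
Hana ∩ Jonas ∩ Sven ∩ Nadia: 10:30-10:45.
Hana ∩ Jonas ∩ Sven ∩ Nadia ∩ Tomás: 10:30-10:45.
Hana ∩ Jonas ∩ Sven ∩ Nadia ∩ Tomás ∩ Emeka: ∅.
Hana ∩ Jonas ∩ Sven ∩ Nadia ∩ Tomás ∩ Emeka ∩ Imani: ∅.
There is no time when everyone is free.
No common window exists, so the longest block is 0 minutes.

0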